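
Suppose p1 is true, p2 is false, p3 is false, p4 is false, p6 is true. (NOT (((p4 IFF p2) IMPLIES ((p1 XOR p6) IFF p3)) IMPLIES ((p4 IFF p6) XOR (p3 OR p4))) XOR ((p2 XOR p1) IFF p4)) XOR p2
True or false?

True

p4 IFF p2 = False IFF False = True
p1 XOR p6 = True XOR True = False
(p1 XOR p6) IFF p3 = False IFF False = True
(p4 IFF p2) IMPLIES ((p1 XOR p6) IFF p3) = True IMPLIES True = True
p4 IFF p6 = False IFF True = False
p3 OR p4 = False OR False = False
(p4 IFF p6) XOR (p3 OR p4) = False XOR False = False
((p4 IFF p2) IMPLIES ((p1 XOR p6) IFF p3)) IMPLIES ((p4 IFF p6) XOR (p3 OR p4)) = True IMPLIES False = False
NOT (((p4 IFF p2) IMPLIES ((p1 XOR p6) IFF p3)) IMPLIES ((p4 IFF p6) XOR (p3 OR p4))) = NOT False = True
p2 XOR p1 = False XOR True = True
(p2 XOR p1) IFF p4 = True IFF False = False
NOT (((p4 IFF p2) IMPLIES ((p1 XOR p6) IFF p3)) IMPLIES ((p4 IFF p6) XOR (p3 OR p4))) XOR ((p2 XOR p1) IFF p4) = True XOR False = True
(NOT (((p4 IFF p2) IMPLIES ((p1 XOR p6) IFF p3)) IMPLIES ((p4 IFF p6) XOR (p3 OR p4))) XOR ((p2 XOR p1) IFF p4)) XOR p2 = True XOR False = True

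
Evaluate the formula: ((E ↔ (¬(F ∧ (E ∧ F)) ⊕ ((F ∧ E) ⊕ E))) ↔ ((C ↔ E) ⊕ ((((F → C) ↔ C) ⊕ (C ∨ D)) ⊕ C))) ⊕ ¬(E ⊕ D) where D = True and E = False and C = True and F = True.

False

E ∧ F = False ∧ True = False
F ∧ (E ∧ F) = True ∧ False = False
¬(F ∧ (E ∧ F)) = ¬False = True
F ∧ E = True ∧ False = False
(F ∧ E) ⊕ E = False ⊕ False = False
¬(F ∧ (E ∧ F)) ⊕ ((F ∧ E) ⊕ E) = True ⊕ False = True
E ↔ (¬(F ∧ (E ∧ F)) ⊕ ((F ∧ E) ⊕ E)) = False ↔ True = False
C ↔ E = True ↔ False = False
F → C = True → True = True
(F → C) ↔ C = True ↔ True = True
C ∨ D = True ∨ True = True
((F → C) ↔ C) ⊕ (C ∨ D) = True ⊕ True = False
(((F → C) ↔ C) ⊕ (C ∨ D)) ⊕ C = False ⊕ True = True
(C ↔ E) ⊕ ((((F → C) ↔ C) ⊕ (C ∨ D)) ⊕ C) = False ⊕ True = True
(E ↔ (¬(F ∧ (E ∧ F)) ⊕ ((F ∧ E) ⊕ E))) ↔ ((C ↔ E) ⊕ ((((F → C) ↔ C) ⊕ (C ∨ D)) ⊕ C)) = False ↔ True = False
E ⊕ D = False ⊕ True = True
¬(E ⊕ D) = ¬True = False
((E ↔ (¬(F ∧ (E ∧ F)) ⊕ ((F ∧ E) ⊕ E))) ↔ ((C ↔ E) ⊕ ((((F → C) ↔ C) ⊕ (C ∨ D)) ⊕ C))) ⊕ ¬(E ⊕ D) = False ⊕ False = False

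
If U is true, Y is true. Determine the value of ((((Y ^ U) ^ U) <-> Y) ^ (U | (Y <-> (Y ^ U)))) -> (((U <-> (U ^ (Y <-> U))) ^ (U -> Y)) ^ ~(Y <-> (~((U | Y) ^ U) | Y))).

Y ^ U = True ^ True = False
(Y ^ U) ^ U = False ^ True = True
((Y ^ U) ^ U) <-> Y = True <-> True = True
Y ^ U = True ^ True = False
Y <-> (Y ^ U) = True <-> False = False
U | (Y <-> (Y ^ U)) = True | False = True
(((Y ^ U) ^ U) <-> Y) ^ (U | (Y <-> (Y ^ U))) = True ^ True = False
Y <-> U = True <-> True = True
U ^ (Y <-> U) = True ^ True = False
U <-> (U ^ (Y <-> U)) = True <-> False = False
U -> Y = True -> True = True
(U <-> (U ^ (Y <-> U))) ^ (U -> Y) = False ^ True = True
U | Y = True | True = True
(U | Y) ^ U = True ^ True = False
~((U | Y) ^ U) = ~False = True
~((U | Y) ^ U) | Y = True | True = True
Y <-> (~((U | Y) ^ U) | Y) = True <-> True = True
~(Y <-> (~((U | Y) ^ U) | Y)) = ~True = False
((U <-> (U ^ (Y <-> U))) ^ (U -> Y)) ^ ~(Y <-> (~((U | Y) ^ U) | Y)) = True ^ False = True
((((Y ^ U) ^ U) <-> Y) ^ (U | (Y <-> (Y ^ U)))) -> (((U <-> (U ^ (Y <-> U))) ^ (U -> Y)) ^ ~(Y <-> (~((U | Y) ^ U) | Y))) = False -> True = True

True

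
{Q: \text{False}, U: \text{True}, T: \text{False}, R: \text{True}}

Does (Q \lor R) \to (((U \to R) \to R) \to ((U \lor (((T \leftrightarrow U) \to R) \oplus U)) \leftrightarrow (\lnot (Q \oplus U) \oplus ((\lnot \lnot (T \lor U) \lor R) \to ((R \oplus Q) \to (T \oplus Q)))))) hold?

Q \lor R = \text{False} \lor \text{True} = \text{True}
U \to R = \text{True} \to \text{True} = \text{True}
(U \to R) \to R = \text{True} \to \text{True} = \text{True}
T \leftrightarrow U = \text{False} \leftrightarrow \text{True} = \text{False}
(T \leftrightarrow U) \to R = \text{False} \to \text{True} = \text{True}
((T \leftrightarrow U) \to R) \oplus U = \text{True} \oplus \text{True} = \text{False}
U \lor (((T \leftrightarrow U) \to R) \oplus U) = \text{True} \lor \text{False} = \text{True}
Q \oplus U = \text{False} \oplus \text{True} = \text{True}
\lnot (Q \oplus U) = \lnot \text{True} = \text{False}
T \lor U = \text{False} \lor \text{True} = \text{True}
\lnot (T \lor U) = \lnot \text{True} = \text{False}
\lnot \lnot (T \lor U) = \lnot \text{False} = \text{True}
\lnot \lnot (T \lor U) \lor R = \text{True} \lor \text{True} = \text{True}
R \oplus Q = \text{True} \oplus \text{False} = \text{True}
T \oplus Q = \text{False} \oplus \text{False} = \text{False}
(R \oplus Q) \to (T \oplus Q) = \text{True} \to \text{False} = \text{False}
(\lnot \lnot (T \lor U) \lor R) \to ((R \oplus Q) \to (T \oplus Q)) = \text{True} \to \text{False} = \text{False}
\lnot (Q \oplus U) \oplus ((\lnot \lnot (T \lor U) \lor R) \to ((R \oplus Q) \to (T \oplus Q))) = \text{False} \oplus \text{False} = \text{False}
(U \lor (((T \leftrightarrow U) \to R) \oplus U)) \leftrightarrow (\lnot (Q \oplus U) \oplus ((\lnot \lnot (T \lor U) \lor R) \to ((R \oplus Q) \to (T \oplus Q)))) = \text{True} \leftrightarrow \text{False} = \text{False}
((U \to R) \to R) \to ((U \lor (((T \leftrightarrow U) \to R) \oplus U)) \leftrightarrow (\lnot (Q \oplus U) \oplus ((\lnot \lnot (T \lor U) \lor R) \to ((R \oplus Q) \to (T \oplus Q))))) = \text{True} \to \text{False} = \text{False}
(Q \lor R) \to (((U \to R) \to R) \to ((U \lor (((T \leftrightarrow U) \to R) \oplus U)) \leftrightarrow (\lnot (Q \oplus U) \oplus ((\lnot \lnot (T \lor U) \lor R) \to ((R \oplus Q) \to (T \oplus Q)))))) = \text{True} \to \text{False} = \text{False}

\text{False}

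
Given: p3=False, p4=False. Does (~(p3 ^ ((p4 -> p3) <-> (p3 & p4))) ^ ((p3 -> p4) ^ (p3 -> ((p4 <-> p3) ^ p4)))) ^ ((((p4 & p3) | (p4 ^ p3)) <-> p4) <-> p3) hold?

True

Substituting p3=False, p4=False:
p4 -> p3 = False -> False = True
p3 & p4 = False & False = False
(p4 -> p3) <-> (p3 & p4) = True <-> False = False
p3 ^ ((p4 -> p3) <-> (p3 & p4)) = False ^ False = False
~(p3 ^ ((p4 -> p3) <-> (p3 & p4))) = ~False = True
p3 -> p4 = False -> False = True
p4 <-> p3 = False <-> False = True
(p4 <-> p3) ^ p4 = True ^ False = True
p3 -> ((p4 <-> p3) ^ p4) = False -> True = True
(p3 -> p4) ^ (p3 -> ((p4 <-> p3) ^ p4)) = True ^ True = False
~(p3 ^ ((p4 -> p3) <-> (p3 & p4))) ^ ((p3 -> p4) ^ (p3 -> ((p4 <-> p3) ^ p4))) = True ^ False = True
p4 & p3 = False & False = False
p4 ^ p3 = False ^ False = False
(p4 & p3) | (p4 ^ p3) = False | False = False
((p4 & p3) | (p4 ^ p3)) <-> p4 = False <-> False = True
(((p4 & p3) | (p4 ^ p3)) <-> p4) <-> p3 = True <-> False = False
(~(p3 ^ ((p4 -> p3) <-> (p3 & p4))) ^ ((p3 -> p4) ^ (p3 -> ((p4 <-> p3) ^ p4)))) ^ ((((p4 & p3) | (p4 ^ p3)) <-> p4) <-> p3) = True ^ False = True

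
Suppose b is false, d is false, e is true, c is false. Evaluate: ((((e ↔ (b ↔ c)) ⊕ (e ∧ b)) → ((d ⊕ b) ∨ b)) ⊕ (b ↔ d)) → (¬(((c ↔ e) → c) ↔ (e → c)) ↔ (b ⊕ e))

Substituting b=False, d=False, e=True, c=False:
b ↔ c = False ↔ False = True
e ↔ (b ↔ c) = True ↔ True = True
e ∧ b = True ∧ False = False
(e ↔ (b ↔ c)) ⊕ (e ∧ b) = True ⊕ False = True
d ⊕ b = False ⊕ False = False
(d ⊕ b) ∨ b = False ∨ False = False
((e ↔ (b ↔ c)) ⊕ (e ∧ b)) → ((d ⊕ b) ∨ b) = True → False = False
b ↔ d = False ↔ False = True
(((e ↔ (b ↔ c)) ⊕ (e ∧ b)) → ((d ⊕ b) ∨ b)) ⊕ (b ↔ d) = False ⊕ True = True
c ↔ e = False ↔ True = False
(c ↔ e) → c = False → False = True
e → c = True → False = False
((c ↔ e) → c) ↔ (e → c) = True ↔ False = False
¬(((c ↔ e) → c) ↔ (e → c)) = ¬False = True
b ⊕ e = False ⊕ True = True
¬(((c ↔ e) → c) ↔ (e → c)) ↔ (b ⊕ e) = True ↔ True = True
((((e ↔ (b ↔ c)) ⊕ (e ∧ b)) → ((d ⊕ b) ∨ b)) ⊕ (b ↔ d)) → (¬(((c ↔ e) → c) ↔ (e → c)) ↔ (b ⊕ e)) = True → True = True

True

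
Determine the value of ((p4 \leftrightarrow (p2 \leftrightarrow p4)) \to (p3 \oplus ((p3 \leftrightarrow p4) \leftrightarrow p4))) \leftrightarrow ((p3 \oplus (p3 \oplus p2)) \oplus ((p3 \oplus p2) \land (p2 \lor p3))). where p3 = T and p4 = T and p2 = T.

F

Substituting p3=T, p4=T, p2=T:
p2 \leftrightarrow p4 = T \leftrightarrow T = T
p4 \leftrightarrow (p2 \leftrightarrow p4) = T \leftrightarrow T = T
p3 \leftrightarrow p4 = T \leftrightarrow T = T
(p3 \leftrightarrow p4) \leftrightarrow p4 = T \leftrightarrow T = T
p3 \oplus ((p3 \leftrightarrow p4) \leftrightarrow p4) = T \oplus T = F
(p4 \leftrightarrow (p2 \leftrightarrow p4)) \to (p3 \oplus ((p3 \leftrightarrow p4) \leftrightarrow p4)) = T \to F = F
p3 \oplus p2 = T \oplus T = F
p3 \oplus (p3 \oplus p2) = T \oplus F = T
p3 \oplus p2 = T \oplus T = F
p2 \lor p3 = T \lor T = T
(p3 \oplus p2) \land (p2 \lor p3) = F \land T = F
(p3 \oplus (p3 \oplus p2)) \oplus ((p3 \oplus p2) \land (p2 \lor p3)) = T \oplus F = T
((p4 \leftrightarrow (p2 \leftrightarrow p4)) \to (p3 \oplus ((p3 \leftrightarrow p4) \leftrightarrow p4))) \leftrightarrow ((p3 \oplus (p3 \oplus p2)) \oplus ((p3 \oplus p2) \land (p2 \lor p3))) = F \leftrightarrow T = F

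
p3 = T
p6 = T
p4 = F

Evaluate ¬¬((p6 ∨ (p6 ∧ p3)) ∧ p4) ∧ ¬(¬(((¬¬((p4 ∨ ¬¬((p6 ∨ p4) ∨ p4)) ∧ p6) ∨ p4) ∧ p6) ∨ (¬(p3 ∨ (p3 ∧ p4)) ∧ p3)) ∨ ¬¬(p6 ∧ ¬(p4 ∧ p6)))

F

p6 ∧ p3 = T ∧ T = T
p6 ∨ (p6 ∧ p3) = T ∨ T = T
(p6 ∨ (p6 ∧ p3)) ∧ p4 = T ∧ F = F
¬((p6 ∨ (p6 ∧ p3)) ∧ p4) = ¬F = T
¬¬((p6 ∨ (p6 ∧ p3)) ∧ p4) = ¬T = F
p6 ∨ p4 = T ∨ F = T
(p6 ∨ p4) ∨ p4 = T ∨ F = T
¬((p6 ∨ p4) ∨ p4) = ¬T = F
¬¬((p6 ∨ p4) ∨ p4) = ¬F = T
p4 ∨ ¬¬((p6 ∨ p4) ∨ p4) = F ∨ T = T
(p4 ∨ ¬¬((p6 ∨ p4) ∨ p4)) ∧ p6 = T ∧ T = T
¬((p4 ∨ ¬¬((p6 ∨ p4) ∨ p4)) ∧ p6) = ¬T = F
¬¬((p4 ∨ ¬¬((p6 ∨ p4) ∨ p4)) ∧ p6) = ¬F = T
¬¬((p4 ∨ ¬¬((p6 ∨ p4) ∨ p4)) ∧ p6) ∨ p4 = T ∨ F = T
(¬¬((p4 ∨ ¬¬((p6 ∨ p4) ∨ p4)) ∧ p6) ∨ p4) ∧ p6 = T ∧ T = T
p3 ∧ p4 = T ∧ F = F
p3 ∨ (p3 ∧ p4) = T ∨ F = T
¬(p3 ∨ (p3 ∧ p4)) = ¬T = F
¬(p3 ∨ (p3 ∧ p4)) ∧ p3 = F ∧ T = F
((¬¬((p4 ∨ ¬¬((p6 ∨ p4) ∨ p4)) ∧ p6) ∨ p4) ∧ p6) ∨ (¬(p3 ∨ (p3 ∧ p4)) ∧ p3) = T ∨ F = T
¬(((¬¬((p4 ∨ ¬¬((p6 ∨ p4) ∨ p4)) ∧ p6) ∨ p4) ∧ p6) ∨ (¬(p3 ∨ (p3 ∧ p4)) ∧ p3)) = ¬T = F
p4 ∧ p6 = F ∧ T = F
¬(p4 ∧ p6) = ¬F = T
p6 ∧ ¬(p4 ∧ p6) = T ∧ T = T
¬(p6 ∧ ¬(p4 ∧ p6)) = ¬T = F
¬¬(p6 ∧ ¬(p4 ∧ p6)) = ¬F = T
¬(((¬¬((p4 ∨ ¬¬((p6 ∨ p4) ∨ p4)) ∧ p6) ∨ p4) ∧ p6) ∨ (¬(p3 ∨ (p3 ∧ p4)) ∧ p3)) ∨ ¬¬(p6 ∧ ¬(p4 ∧ p6)) = F ∨ T = T
¬(¬(((¬¬((p4 ∨ ¬¬((p6 ∨ p4) ∨ p4)) ∧ p6) ∨ p4) ∧ p6) ∨ (¬(p3 ∨ (p3 ∧ p4)) ∧ p3)) ∨ ¬¬(p6 ∧ ¬(p4 ∧ p6))) = ¬T = F
¬¬((p6 ∨ (p6 ∧ p3)) ∧ p4) ∧ ¬(¬(((¬¬((p4 ∨ ¬¬((p6 ∨ p4) ∨ p4)) ∧ p6) ∨ p4) ∧ p6) ∨ (¬(p3 ∨ (p3 ∧ p4)) ∧ p3)) ∨ ¬¬(p6 ∧ ¬(p4 ∧ p6))) = F ∧ F = F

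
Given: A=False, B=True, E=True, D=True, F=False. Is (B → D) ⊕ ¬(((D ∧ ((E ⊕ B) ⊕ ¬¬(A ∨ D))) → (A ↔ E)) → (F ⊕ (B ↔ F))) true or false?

B → D = True → True = True
E ⊕ B = True ⊕ True = False
A ∨ D = False ∨ True = True
¬(A ∨ D) = ¬True = False
¬¬(A ∨ D) = ¬False = True
(E ⊕ B) ⊕ ¬¬(A ∨ D) = False ⊕ True = True
D ∧ ((E ⊕ B) ⊕ ¬¬(A ∨ D)) = True ∧ True = True
A ↔ E = False ↔ True = False
(D ∧ ((E ⊕ B) ⊕ ¬¬(A ∨ D))) → (A ↔ E) = True → False = False
B ↔ F = True ↔ False = False
F ⊕ (B ↔ F) = False ⊕ False = False
((D ∧ ((E ⊕ B) ⊕ ¬¬(A ∨ D))) → (A ↔ E)) → (F ⊕ (B ↔ F)) = False → False = True
¬(((D ∧ ((E ⊕ B) ⊕ ¬¬(A ∨ D))) → (A ↔ E)) → (F ⊕ (B ↔ F))) = ¬True = False
(B → D) ⊕ ¬(((D ∧ ((E ⊕ B) ⊕ ¬¬(A ∨ D))) → (A ↔ E)) → (F ⊕ (B ↔ F))) = True ⊕ False = True

True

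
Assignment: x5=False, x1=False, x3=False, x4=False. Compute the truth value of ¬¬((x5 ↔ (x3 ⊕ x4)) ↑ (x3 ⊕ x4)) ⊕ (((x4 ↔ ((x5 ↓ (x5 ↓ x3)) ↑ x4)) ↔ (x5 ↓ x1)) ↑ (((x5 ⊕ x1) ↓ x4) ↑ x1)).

x3 ⊕ x4 = False ⊕ False = False
x5 ↔ (x3 ⊕ x4) = False ↔ False = True
x3 ⊕ x4 = False ⊕ False = False
(x5 ↔ (x3 ⊕ x4)) ↑ (x3 ⊕ x4) = True ↑ False = True
¬((x5 ↔ (x3 ⊕ x4)) ↑ (x3 ⊕ x4)) = ¬True = False
¬¬((x5 ↔ (x3 ⊕ x4)) ↑ (x3 ⊕ x4)) = ¬False = True
x5 ↓ x3 = False ↓ False = True
x5 ↓ (x5 ↓ x3) = False ↓ True = False
(x5 ↓ (x5 ↓ x3)) ↑ x4 = False ↑ False = True
x4 ↔ ((x5 ↓ (x5 ↓ x3)) ↑ x4) = False ↔ True = False
x5 ↓ x1 = False ↓ False = True
(x4 ↔ ((x5 ↓ (x5 ↓ x3)) ↑ x4)) ↔ (x5 ↓ x1) = False ↔ True = False
x5 ⊕ x1 = False ⊕ False = False
(x5 ⊕ x1) ↓ x4 = False ↓ False = True
((x5 ⊕ x1) ↓ x4) ↑ x1 = True ↑ False = True
((x4 ↔ ((x5 ↓ (x5 ↓ x3)) ↑ x4)) ↔ (x5 ↓ x1)) ↑ (((x5 ⊕ x1) ↓ x4) ↑ x1) = False ↑ True = True
¬¬((x5 ↔ (x3 ⊕ x4)) ↑ (x3 ⊕ x4)) ⊕ (((x4 ↔ ((x5 ↓ (x5 ↓ x3)) ↑ x4)) ↔ (x5 ↓ x1)) ↑ (((x5 ⊕ x1) ↓ x4) ↑ x1)) = True ⊕ True = False

False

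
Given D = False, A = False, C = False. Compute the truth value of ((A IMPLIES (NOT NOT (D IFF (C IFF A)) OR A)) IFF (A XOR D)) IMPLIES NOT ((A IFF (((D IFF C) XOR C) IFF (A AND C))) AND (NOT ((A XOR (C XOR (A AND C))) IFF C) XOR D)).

C IFF A = False IFF False = True
D IFF (C IFF A) = False IFF True = False
NOT (D IFF (C IFF A)) = NOT False = True
NOT NOT (D IFF (C IFF A)) = NOT True = False
NOT NOT (D IFF (C IFF A)) OR A = False OR False = False
A IMPLIES (NOT NOT (D IFF (C IFF A)) OR A) = False IMPLIES False = True
A XOR D = False XOR False = False
(A IMPLIES (NOT NOT (D IFF (C IFF A)) OR A)) IFF (A XOR D) = True IFF False = False
D IFF C = False IFF False = True
(D IFF C) XOR C = True XOR False = True
A AND C = False AND False = False
((D IFF C) XOR C) IFF (A AND C) = True IFF False = False
A IFF (((D IFF C) XOR C) IFF (A AND C)) = False IFF False = True
A AND C = False AND False = False
C XOR (A AND C) = False XOR False = False
A XOR (C XOR (A AND C)) = False XOR False = False
(A XOR (C XOR (A AND C))) IFF C = False IFF False = True
NOT ((A XOR (C XOR (A AND C))) IFF C) = NOT True = False
NOT ((A XOR (C XOR (A AND C))) IFF C) XOR D = False XOR False = False
(A IFF (((D IFF C) XOR C) IFF (A AND C))) AND (NOT ((A XOR (C XOR (A AND C))) IFF C) XOR D) = True AND False = False
NOT ((A IFF (((D IFF C) XOR C) IFF (A AND C))) AND (NOT ((A XOR (C XOR (A AND C))) IFF C) XOR D)) = NOT False = True
((A IMPLIES (NOT NOT (D IFF (C IFF A)) OR A)) IFF (A XOR D)) IMPLIES NOT ((A IFF (((D IFF C) XOR C) IFF (A AND C))) AND (NOT ((A XOR (C XOR (A AND C))) IFF C) XOR D)) = False IMPLIES True = True

True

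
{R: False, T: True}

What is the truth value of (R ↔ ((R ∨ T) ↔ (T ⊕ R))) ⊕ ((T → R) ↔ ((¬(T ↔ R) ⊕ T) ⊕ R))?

True

R ∨ T = False ∨ True = True
T ⊕ R = True ⊕ False = True
(R ∨ T) ↔ (T ⊕ R) = True ↔ True = True
R ↔ ((R ∨ T) ↔ (T ⊕ R)) = False ↔ True = False
T → R = True → False = False
T ↔ R = True ↔ False = False
¬(T ↔ R) = ¬False = True
¬(T ↔ R) ⊕ T = True ⊕ True = False
(¬(T ↔ R) ⊕ T) ⊕ R = False ⊕ False = False
(T → R) ↔ ((¬(T ↔ R) ⊕ T) ⊕ R) = False ↔ False = True
(R ↔ ((R ∨ T) ↔ (T ⊕ R))) ⊕ ((T → R) ↔ ((¬(T ↔ R) ⊕ T) ⊕ R)) = False ⊕ True = True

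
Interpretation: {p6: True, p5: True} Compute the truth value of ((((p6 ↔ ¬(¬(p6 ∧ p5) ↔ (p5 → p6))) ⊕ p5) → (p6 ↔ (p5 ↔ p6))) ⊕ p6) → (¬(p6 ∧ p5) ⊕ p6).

p6 ∧ p5 = True ∧ True = True
¬(p6 ∧ p5) = ¬True = False
p5 → p6 = True → True = True
¬(p6 ∧ p5) ↔ (p5 → p6) = False ↔ True = False
¬(¬(p6 ∧ p5) ↔ (p5 → p6)) = ¬False = True
p6 ↔ ¬(¬(p6 ∧ p5) ↔ (p5 → p6)) = True ↔ True = True
(p6 ↔ ¬(¬(p6 ∧ p5) ↔ (p5 → p6))) ⊕ p5 = True ⊕ True = False
p5 ↔ p6 = True ↔ True = True
p6 ↔ (p5 ↔ p6) = True ↔ True = True
((p6 ↔ ¬(¬(p6 ∧ p5) ↔ (p5 → p6))) ⊕ p5) → (p6 ↔ (p5 ↔ p6)) = False → True = True
(((p6 ↔ ¬(¬(p6 ∧ p5) ↔ (p5 → p6))) ⊕ p5) → (p6 ↔ (p5 ↔ p6))) ⊕ p6 = True ⊕ True = False
p6 ∧ p5 = True ∧ True = True
¬(p6 ∧ p5) = ¬True = False
¬(p6 ∧ p5) ⊕ p6 = False ⊕ True = True
((((p6 ↔ ¬(¬(p6 ∧ p5) ↔ (p5 → p6))) ⊕ p5) → (p6 ↔ (p5 ↔ p6))) ⊕ p6) → (¬(p6 ∧ p5) ⊕ p6) = False → True = True

True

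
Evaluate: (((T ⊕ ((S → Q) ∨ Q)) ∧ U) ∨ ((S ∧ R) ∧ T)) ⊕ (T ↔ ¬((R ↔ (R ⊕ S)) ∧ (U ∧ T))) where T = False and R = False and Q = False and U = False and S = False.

S → Q = False → False = True
(S → Q) ∨ Q = True ∨ False = True
T ⊕ ((S → Q) ∨ Q) = False ⊕ True = True
(T ⊕ ((S → Q) ∨ Q)) ∧ U = True ∧ False = False
S ∧ R = False ∧ False = False
(S ∧ R) ∧ T = False ∧ False = False
((T ⊕ ((S → Q) ∨ Q)) ∧ U) ∨ ((S ∧ R) ∧ T) = False ∨ False = False
R ⊕ S = False ⊕ False = False
R ↔ (R ⊕ S) = False ↔ False = True
U ∧ T = False ∧ False = False
(R ↔ (R ⊕ S)) ∧ (U ∧ T) = True ∧ False = False
¬((R ↔ (R ⊕ S)) ∧ (U ∧ T)) = ¬False = True
T ↔ ¬((R ↔ (R ⊕ S)) ∧ (U ∧ T)) = False ↔ True = False
(((T ⊕ ((S → Q) ∨ Q)) ∧ U) ∨ ((S ∧ R) ∧ T)) ⊕ (T ↔ ¬((R ↔ (R ⊕ S)) ∧ (U ∧ T))) = False ⊕ False = False

False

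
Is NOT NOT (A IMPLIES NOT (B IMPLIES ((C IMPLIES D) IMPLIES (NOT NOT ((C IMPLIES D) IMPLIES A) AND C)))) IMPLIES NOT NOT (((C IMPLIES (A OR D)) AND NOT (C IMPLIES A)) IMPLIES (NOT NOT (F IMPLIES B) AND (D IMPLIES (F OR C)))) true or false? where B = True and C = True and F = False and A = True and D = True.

True

Substituting B=True, C=True, F=False, A=True, D=True:
C IMPLIES D = True IMPLIES True = True
C IMPLIES D = True IMPLIES True = True
(C IMPLIES D) IMPLIES A = True IMPLIES True = True
NOT ((C IMPLIES D) IMPLIES A) = NOT True = False
NOT NOT ((C IMPLIES D) IMPLIES A) = NOT False = True
NOT NOT ((C IMPLIES D) IMPLIES A) AND C = True AND True = True
(C IMPLIES D) IMPLIES (NOT NOT ((C IMPLIES D) IMPLIES A) AND C) = True IMPLIES True = True
B IMPLIES ((C IMPLIES D) IMPLIES (NOT NOT ((C IMPLIES D) IMPLIES A) AND C)) = True IMPLIES True = True
NOT (B IMPLIES ((C IMPLIES D) IMPLIES (NOT NOT ((C IMPLIES D) IMPLIES A) AND C))) = NOT True = False
A IMPLIES NOT (B IMPLIES ((C IMPLIES D) IMPLIES (NOT NOT ((C IMPLIES D) IMPLIES A) AND C))) = True IMPLIES False = False
NOT (A IMPLIES NOT (B IMPLIES ((C IMPLIES D) IMPLIES (NOT NOT ((C IMPLIES D) IMPLIES A) AND C)))) = NOT False = True
NOT NOT (A IMPLIES NOT (B IMPLIES ((C IMPLIES D) IMPLIES (NOT NOT ((C IMPLIES D) IMPLIES A) AND C)))) = NOT True = False
A OR D = True OR True = True
C IMPLIES (A OR D) = True IMPLIES True = True
C IMPLIES A = True IMPLIES True = True
NOT (C IMPLIES A) = NOT True = False
(C IMPLIES (A OR D)) AND NOT (C IMPLIES A) = True AND False = False
F IMPLIES B = False IMPLIES True = True
NOT (F IMPLIES B) = NOT True = False
NOT NOT (F IMPLIES B) = NOT False = True
F OR C = False OR True = True
D IMPLIES (F OR C) = True IMPLIES True = True
NOT NOT (F IMPLIES B) AND (D IMPLIES (F OR C)) = True AND True = True
((C IMPLIES (A OR D)) AND NOT (C IMPLIES A)) IMPLIES (NOT NOT (F IMPLIES B) AND (D IMPLIES (F OR C))) = False IMPLIES True = True
NOT (((C IMPLIES (A OR D)) AND NOT (C IMPLIES A)) IMPLIES (NOT NOT (F IMPLIES B) AND (D IMPLIES (F OR C)))) = NOT True = False
NOT NOT (((C IMPLIES (A OR D)) AND NOT (C IMPLIES A)) IMPLIES (NOT NOT (F IMPLIES B) AND (D IMPLIES (F OR C)))) = NOT False = True
NOT NOT (A IMPLIES NOT (B IMPLIES ((C IMPLIES D) IMPLIES (NOT NOT ((C IMPLIES D) IMPLIES A) AND C)))) IMPLIES NOT NOT (((C IMPLIES (A OR D)) AND NOT (C IMPLIES A)) IMPLIES (NOT NOT (F IMPLIES B) AND (D IMPLIES (F OR C)))) = False IMPLIES True = True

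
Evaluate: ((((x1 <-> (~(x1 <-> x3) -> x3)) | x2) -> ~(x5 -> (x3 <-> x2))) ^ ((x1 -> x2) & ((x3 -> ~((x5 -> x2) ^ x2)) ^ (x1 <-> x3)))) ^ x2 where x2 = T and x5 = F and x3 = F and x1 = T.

Substituting x2=T, x5=F, x3=F, x1=T:
x1 <-> x3 = T <-> F = F
~(x1 <-> x3) = ~F = T
~(x1 <-> x3) -> x3 = T -> F = F
x1 <-> (~(x1 <-> x3) -> x3) = T <-> F = F
(x1 <-> (~(x1 <-> x3) -> x3)) | x2 = F | T = T
x3 <-> x2 = F <-> T = F
x5 -> (x3 <-> x2) = F -> F = T
~(x5 -> (x3 <-> x2)) = ~T = F
((x1 <-> (~(x1 <-> x3) -> x3)) | x2) -> ~(x5 -> (x3 <-> x2)) = T -> F = F
x1 -> x2 = T -> T = T
x5 -> x2 = F -> T = T
(x5 -> x2) ^ x2 = T ^ T = F
~((x5 -> x2) ^ x2) = ~F = T
x3 -> ~((x5 -> x2) ^ x2) = F -> T = T
x1 <-> x3 = T <-> F = F
(x3 -> ~((x5 -> x2) ^ x2)) ^ (x1 <-> x3) = T ^ F = T
(x1 -> x2) & ((x3 -> ~((x5 -> x2) ^ x2)) ^ (x1 <-> x3)) = T & T = T
(((x1 <-> (~(x1 <-> x3) -> x3)) | x2) -> ~(x5 -> (x3 <-> x2))) ^ ((x1 -> x2) & ((x3 -> ~((x5 -> x2) ^ x2)) ^ (x1 <-> x3))) = F ^ T = T
((((x1 <-> (~(x1 <-> x3) -> x3)) | x2) -> ~(x5 -> (x3 <-> x2))) ^ ((x1 -> x2) & ((x3 -> ~((x5 -> x2) ^ x2)) ^ (x1 <-> x3)))) ^ x2 = T ^ T = F

F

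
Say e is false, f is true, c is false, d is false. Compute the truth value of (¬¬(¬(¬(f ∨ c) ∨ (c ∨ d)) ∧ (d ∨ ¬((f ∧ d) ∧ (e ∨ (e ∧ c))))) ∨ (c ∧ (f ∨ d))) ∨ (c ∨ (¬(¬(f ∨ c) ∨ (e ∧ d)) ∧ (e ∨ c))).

T

f ∨ c = T ∨ F = T
¬(f ∨ c) = ¬T = F
c ∨ d = F ∨ F = F
¬(f ∨ c) ∨ (c ∨ d) = F ∨ F = F
¬(¬(f ∨ c) ∨ (c ∨ d)) = ¬F = T
f ∧ d = T ∧ F = F
e ∧ c = F ∧ F = F
e ∨ (e ∧ c) = F ∨ F = F
(f ∧ d) ∧ (e ∨ (e ∧ c)) = F ∧ F = F
¬((f ∧ d) ∧ (e ∨ (e ∧ c))) = ¬F = T
d ∨ ¬((f ∧ d) ∧ (e ∨ (e ∧ c))) = F ∨ T = T
¬(¬(f ∨ c) ∨ (c ∨ d)) ∧ (d ∨ ¬((f ∧ d) ∧ (e ∨ (e ∧ c)))) = T ∧ T = T
¬(¬(¬(f ∨ c) ∨ (c ∨ d)) ∧ (d ∨ ¬((f ∧ d) ∧ (e ∨ (e ∧ c))))) = ¬T = F
¬¬(¬(¬(f ∨ c) ∨ (c ∨ d)) ∧ (d ∨ ¬((f ∧ d) ∧ (e ∨ (e ∧ c))))) = ¬F = T
f ∨ d = T ∨ F = T
c ∧ (f ∨ d) = F ∧ T = F
¬¬(¬(¬(f ∨ c) ∨ (c ∨ d)) ∧ (d ∨ ¬((f ∧ d) ∧ (e ∨ (e ∧ c))))) ∨ (c ∧ (f ∨ d)) = T ∨ F = T
f ∨ c = T ∨ F = T
¬(f ∨ c) = ¬T = F
e ∧ d = F ∧ F = F
¬(f ∨ c) ∨ (e ∧ d) = F ∨ F = F
¬(¬(f ∨ c) ∨ (e ∧ d)) = ¬F = T
e ∨ c = F ∨ F = F
¬(¬(f ∨ c) ∨ (e ∧ d)) ∧ (e ∨ c) = T ∧ F = F
c ∨ (¬(¬(f ∨ c) ∨ (e ∧ d)) ∧ (e ∨ c)) = F ∨ F = F
(¬¬(¬(¬(f ∨ c) ∨ (c ∨ d)) ∧ (d ∨ ¬((f ∧ d) ∧ (e ∨ (e ∧ c))))) ∨ (c ∧ (f ∨ d))) ∨ (c ∨ (¬(¬(f ∨ c) ∨ (e ∧ d)) ∧ (e ∨ c))) = T ∨ F = T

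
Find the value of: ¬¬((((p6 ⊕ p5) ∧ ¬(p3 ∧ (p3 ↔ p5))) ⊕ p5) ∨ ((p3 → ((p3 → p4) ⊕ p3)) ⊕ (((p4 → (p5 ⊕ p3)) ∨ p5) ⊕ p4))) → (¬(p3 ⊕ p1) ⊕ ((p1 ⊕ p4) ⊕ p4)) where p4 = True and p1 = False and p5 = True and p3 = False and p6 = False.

True

Substituting p4=True, p1=False, p5=True, p3=False, p6=False:
p6 ⊕ p5 = False ⊕ True = True
p3 ↔ p5 = False ↔ True = False
p3 ∧ (p3 ↔ p5) = False ∧ False = False
¬(p3 ∧ (p3 ↔ p5)) = ¬False = True
(p6 ⊕ p5) ∧ ¬(p3 ∧ (p3 ↔ p5)) = True ∧ True = True
((p6 ⊕ p5) ∧ ¬(p3 ∧ (p3 ↔ p5))) ⊕ p5 = True ⊕ True = False
p3 → p4 = False → True = True
(p3 → p4) ⊕ p3 = True ⊕ False = True
p3 → ((p3 → p4) ⊕ p3) = False → True = True
p5 ⊕ p3 = True ⊕ False = True
p4 → (p5 ⊕ p3) = True → True = True
(p4 → (p5 ⊕ p3)) ∨ p5 = True ∨ True = True
((p4 → (p5 ⊕ p3)) ∨ p5) ⊕ p4 = True ⊕ True = False
(p3 → ((p3 → p4) ⊕ p3)) ⊕ (((p4 → (p5 ⊕ p3)) ∨ p5) ⊕ p4) = True ⊕ False = True
(((p6 ⊕ p5) ∧ ¬(p3 ∧ (p3 ↔ p5))) ⊕ p5) ∨ ((p3 → ((p3 → p4) ⊕ p3)) ⊕ (((p4 → (p5 ⊕ p3)) ∨ p5) ⊕ p4)) = False ∨ True = True
¬((((p6 ⊕ p5) ∧ ¬(p3 ∧ (p3 ↔ p5))) ⊕ p5) ∨ ((p3 → ((p3 → p4) ⊕ p3)) ⊕ (((p4 → (p5 ⊕ p3)) ∨ p5) ⊕ p4))) = ¬True = False
¬¬((((p6 ⊕ p5) ∧ ¬(p3 ∧ (p3 ↔ p5))) ⊕ p5) ∨ ((p3 → ((p3 → p4) ⊕ p3)) ⊕ (((p4 → (p5 ⊕ p3)) ∨ p5) ⊕ p4))) = ¬False = True
p3 ⊕ p1 = False ⊕ False = False
¬(p3 ⊕ p1) = ¬False = True
p1 ⊕ p4 = False ⊕ True = True
(p1 ⊕ p4) ⊕ p4 = True ⊕ True = False
¬(p3 ⊕ p1) ⊕ ((p1 ⊕ p4) ⊕ p4) = True ⊕ False = True
¬¬((((p6 ⊕ p5) ∧ ¬(p3 ∧ (p3 ↔ p5))) ⊕ p5) ∨ ((p3 → ((p3 → p4) ⊕ p3)) ⊕ (((p4 → (p5 ⊕ p3)) ∨ p5) ⊕ p4))) → (¬(p3 ⊕ p1) ⊕ ((p1 ⊕ p4) ⊕ p4)) = True → True = True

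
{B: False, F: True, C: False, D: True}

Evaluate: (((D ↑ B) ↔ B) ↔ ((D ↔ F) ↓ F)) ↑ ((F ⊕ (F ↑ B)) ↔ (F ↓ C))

False

D ↑ B = True ↑ False = True
(D ↑ B) ↔ B = True ↔ False = False
D ↔ F = True ↔ True = True
(D ↔ F) ↓ F = True ↓ True = False
((D ↑ B) ↔ B) ↔ ((D ↔ F) ↓ F) = False ↔ False = True
F ↑ B = True ↑ False = True
F ⊕ (F ↑ B) = True ⊕ True = False
F ↓ C = True ↓ False = False
(F ⊕ (F ↑ B)) ↔ (F ↓ C) = False ↔ False = True
(((D ↑ B) ↔ B) ↔ ((D ↔ F) ↓ F)) ↑ ((F ⊕ (F ↑ B)) ↔ (F ↓ C)) = True ↑ True = False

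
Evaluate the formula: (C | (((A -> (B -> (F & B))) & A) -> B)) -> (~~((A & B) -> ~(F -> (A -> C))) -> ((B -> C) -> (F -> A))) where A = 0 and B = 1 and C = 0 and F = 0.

Substituting A=0, B=1, C=0, F=0:
F & B = 0 & 1 = 0
B -> (F & B) = 1 -> 0 = 0
A -> (B -> (F & B)) = 0 -> 0 = 1
(A -> (B -> (F & B))) & A = 1 & 0 = 0
((A -> (B -> (F & B))) & A) -> B = 0 -> 1 = 1
C | (((A -> (B -> (F & B))) & A) -> B) = 0 | 1 = 1
A & B = 0 & 1 = 0
A -> C = 0 -> 0 = 1
F -> (A -> C) = 0 -> 1 = 1
~(F -> (A -> C)) = ~1 = 0
(A & B) -> ~(F -> (A -> C)) = 0 -> 0 = 1
~((A & B) -> ~(F -> (A -> C))) = ~1 = 0
~~((A & B) -> ~(F -> (A -> C))) = ~0 = 1
B -> C = 1 -> 0 = 0
F -> A = 0 -> 0 = 1
(B -> C) -> (F -> A) = 0 -> 1 = 1
~~((A & B) -> ~(F -> (A -> C))) -> ((B -> C) -> (F -> A)) = 1 -> 1 = 1
(C | (((A -> (B -> (F & B))) & A) -> B)) -> (~~((A & B) -> ~(F -> (A -> C))) -> ((B -> C) -> (F -> A))) = 1 -> 1 = 1

1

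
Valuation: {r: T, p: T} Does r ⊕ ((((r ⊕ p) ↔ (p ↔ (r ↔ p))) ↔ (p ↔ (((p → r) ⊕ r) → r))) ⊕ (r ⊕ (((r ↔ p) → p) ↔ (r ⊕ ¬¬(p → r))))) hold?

F

r ⊕ p = T ⊕ T = F
r ↔ p = T ↔ T = T
p ↔ (r ↔ p) = T ↔ T = T
(r ⊕ p) ↔ (p ↔ (r ↔ p)) = F ↔ T = F
p → r = T → T = T
(p → r) ⊕ r = T ⊕ T = F
((p → r) ⊕ r) → r = F → T = T
p ↔ (((p → r) ⊕ r) → r) = T ↔ T = T
((r ⊕ p) ↔ (p ↔ (r ↔ p))) ↔ (p ↔ (((p → r) ⊕ r) → r)) = F ↔ T = F
r ↔ p = T ↔ T = T
(r ↔ p) → p = T → T = T
p → r = T → T = T
¬(p → r) = ¬T = F
¬¬(p → r) = ¬F = T
r ⊕ ¬¬(p → r) = T ⊕ T = F
((r ↔ p) → p) ↔ (r ⊕ ¬¬(p → r)) = T ↔ F = F
r ⊕ (((r ↔ p) → p) ↔ (r ⊕ ¬¬(p → r))) = T ⊕ F = T
(((r ⊕ p) ↔ (p ↔ (r ↔ p))) ↔ (p ↔ (((p → r) ⊕ r) → r))) ⊕ (r ⊕ (((r ↔ p) → p) ↔ (r ⊕ ¬¬(p → r)))) = F ⊕ T = T
r ⊕ ((((r ⊕ p) ↔ (p ↔ (r ↔ p))) ↔ (p ↔ (((p → r) ⊕ r) → r))) ⊕ (r ⊕ (((r ↔ p) → p) ↔ (r ⊕ ¬¬(p → r))))) = T ⊕ T = F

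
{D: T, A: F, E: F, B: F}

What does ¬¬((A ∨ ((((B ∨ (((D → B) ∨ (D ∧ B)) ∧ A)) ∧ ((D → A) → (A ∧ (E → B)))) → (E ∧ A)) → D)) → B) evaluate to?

D → B = T → F = F
D ∧ B = T ∧ F = F
(D → B) ∨ (D ∧ B) = F ∨ F = F
((D → B) ∨ (D ∧ B)) ∧ A = F ∧ F = F
B ∨ (((D → B) ∨ (D ∧ B)) ∧ A) = F ∨ F = F
D → A = T → F = F
E → B = F → F = T
A ∧ (E → B) = F ∧ T = F
(D → A) → (A ∧ (E → B)) = F → F = T
(B ∨ (((D → B) ∨ (D ∧ B)) ∧ A)) ∧ ((D → A) → (A ∧ (E → B))) = F ∧ T = F
E ∧ A = F ∧ F = F
((B ∨ (((D → B) ∨ (D ∧ B)) ∧ A)) ∧ ((D → A) → (A ∧ (E → B)))) → (E ∧ A) = F → F = T
(((B ∨ (((D → B) ∨ (D ∧ B)) ∧ A)) ∧ ((D → A) → (A ∧ (E → B)))) → (E ∧ A)) → D = T → T = T
A ∨ ((((B ∨ (((D → B) ∨ (D ∧ B)) ∧ A)) ∧ ((D → A) → (A ∧ (E → B)))) → (E ∧ A)) → D) = F ∨ T = T
(A ∨ ((((B ∨ (((D → B) ∨ (D ∧ B)) ∧ A)) ∧ ((D → A) → (A ∧ (E → B)))) → (E ∧ A)) → D)) → B = T → F = F
¬((A ∨ ((((B ∨ (((D → B) ∨ (D ∧ B)) ∧ A)) ∧ ((D → A) → (A ∧ (E → B)))) → (E ∧ A)) → D)) → B) = ¬F = T
¬¬((A ∨ ((((B ∨ (((D → B) ∨ (D ∧ B)) ∧ A)) ∧ ((D → A) → (A ∧ (E → B)))) → (E ∧ A)) → D)) → B) = ¬T = F

F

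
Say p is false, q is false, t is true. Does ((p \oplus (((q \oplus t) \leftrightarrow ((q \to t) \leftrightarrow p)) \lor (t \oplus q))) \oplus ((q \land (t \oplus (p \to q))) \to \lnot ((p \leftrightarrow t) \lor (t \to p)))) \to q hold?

Substituting p=\text{False}, q=\text{False}, t=\text{True}:
q \oplus t = \text{False} \oplus \text{True} = \text{True}
q \to t = \text{False} \to \text{True} = \text{True}
(q \to t) \leftrightarrow p = \text{True} \leftrightarrow \text{False} = \text{False}
(q \oplus t) \leftrightarrow ((q \to t) \leftrightarrow p) = \text{True} \leftrightarrow \text{False} = \text{False}
t \oplus q = \text{True} \oplus \text{False} = \text{True}
((q \oplus t) \leftrightarrow ((q \to t) \leftrightarrow p)) \lor (t \oplus q) = \text{False} \lor \text{True} = \text{True}
p \oplus (((q \oplus t) \leftrightarrow ((q \to t) \leftrightarrow p)) \lor (t \oplus q)) = \text{False} \oplus \text{True} = \text{True}
p \to q = \text{False} \to \text{False} = \text{True}
t \oplus (p \to q) = \text{True} \oplus \text{True} = \text{False}
q \land (t \oplus (p \to q)) = \text{False} \land \text{False} = \text{False}
p \leftrightarrow t = \text{False} \leftrightarrow \text{True} = \text{False}
t \to p = \text{True} \to \text{False} = \text{False}
(p \leftrightarrow t) \lor (t \to p) = \text{False} \lor \text{False} = \text{False}
\lnot ((p \leftrightarrow t) \lor (t \to p)) = \lnot \text{False} = \text{True}
(q \land (t \oplus (p \to q))) \to \lnot ((p \leftrightarrow t) \lor (t \to p)) = \text{False} \to \text{True} = \text{True}
(p \oplus (((q \oplus t) \leftrightarrow ((q \to t) \leftrightarrow p)) \lor (t \oplus q))) \oplus ((q \land (t \oplus (p \to q))) \to \lnot ((p \leftrightarrow t) \lor (t \to p))) = \text{True} \oplus \text{True} = \text{False}
((p \oplus (((q \oplus t) \leftrightarrow ((q \to t) \leftrightarrow p)) \lor (t \oplus q))) \oplus ((q \land (t \oplus (p \to q))) \to \lnot ((p \leftrightarrow t) \lor (t \to p)))) \to q = \text{False} \to \text{False} = \text{True}

\text{True}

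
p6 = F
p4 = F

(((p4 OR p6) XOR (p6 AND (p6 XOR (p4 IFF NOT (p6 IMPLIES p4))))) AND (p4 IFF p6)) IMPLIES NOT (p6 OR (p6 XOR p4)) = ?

Substituting p6=F, p4=F:
p4 OR p6 = F OR F = F
p6 IMPLIES p4 = F IMPLIES F = T
NOT (p6 IMPLIES p4) = NOT T = F
p4 IFF NOT (p6 IMPLIES p4) = F IFF F = T
p6 XOR (p4 IFF NOT (p6 IMPLIES p4)) = F XOR T = T
p6 AND (p6 XOR (p4 IFF NOT (p6 IMPLIES p4))) = F AND T = F
(p4 OR p6) XOR (p6 AND (p6 XOR (p4 IFF NOT (p6 IMPLIES p4)))) = F XOR F = F
p4 IFF p6 = F IFF F = T
((p4 OR p6) XOR (p6 AND (p6 XOR (p4 IFF NOT (p6 IMPLIES p4))))) AND (p4 IFF p6) = F AND T = F
p6 XOR p4 = F XOR F = F
p6 OR (p6 XOR p4) = F OR F = F
NOT (p6 OR (p6 XOR p4)) = NOT F = T
(((p4 OR p6) XOR (p6 AND (p6 XOR (p4 IFF NOT (p6 IMPLIES p4))))) AND (p4 IFF p6)) IMPLIES NOT (p6 OR (p6 XOR p4)) = F IMPLIES T = T

T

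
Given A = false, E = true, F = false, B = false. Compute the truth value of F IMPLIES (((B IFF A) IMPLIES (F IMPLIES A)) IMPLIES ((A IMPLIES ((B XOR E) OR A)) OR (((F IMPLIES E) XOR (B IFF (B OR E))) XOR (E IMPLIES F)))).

true

B IFF A = false IFF false = true
F IMPLIES A = false IMPLIES false = true
(B IFF A) IMPLIES (F IMPLIES A) = true IMPLIES true = true
B XOR E = false XOR true = true
(B XOR E) OR A = true OR false = true
A IMPLIES ((B XOR E) OR A) = false IMPLIES true = true
F IMPLIES E = false IMPLIES true = true
B OR E = false OR true = true
B IFF (B OR E) = false IFF true = false
(F IMPLIES E) XOR (B IFF (B OR E)) = true XOR false = true
E IMPLIES F = true IMPLIES false = false
((F IMPLIES E) XOR (B IFF (B OR E))) XOR (E IMPLIES F) = true XOR false = true
(A IMPLIES ((B XOR E) OR A)) OR (((F IMPLIES E) XOR (B IFF (B OR E))) XOR (E IMPLIES F)) = true OR true = true
((B IFF A) IMPLIES (F IMPLIES A)) IMPLIES ((A IMPLIES ((B XOR E) OR A)) OR (((F IMPLIES E) XOR (B IFF (B OR E))) XOR (E IMPLIES F))) = true IMPLIES true = true
F IMPLIES (((B IFF A) IMPLIES (F IMPLIES A)) IMPLIES ((A IMPLIES ((B XOR E) OR A)) OR (((F IMPLIES E) XOR (B IFF (B OR E))) XOR (E IMPLIES F)))) = false IMPLIES true = true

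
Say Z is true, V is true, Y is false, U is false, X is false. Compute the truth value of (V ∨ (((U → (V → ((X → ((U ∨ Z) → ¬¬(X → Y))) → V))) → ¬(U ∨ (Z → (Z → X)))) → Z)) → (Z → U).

False

U ∨ Z = False ∨ True = True
X → Y = False → False = True
¬(X → Y) = ¬True = False
¬¬(X → Y) = ¬False = True
(U ∨ Z) → ¬¬(X → Y) = True → True = True
X → ((U ∨ Z) → ¬¬(X → Y)) = False → True = True
(X → ((U ∨ Z) → ¬¬(X → Y))) → V = True → True = True
V → ((X → ((U ∨ Z) → ¬¬(X → Y))) → V) = True → True = True
U → (V → ((X → ((U ∨ Z) → ¬¬(X → Y))) → V)) = False → True = True
Z → X = True → False = False
Z → (Z → X) = True → False = False
U ∨ (Z → (Z → X)) = False ∨ False = False
¬(U ∨ (Z → (Z → X))) = ¬False = True
(U → (V → ((X → ((U ∨ Z) → ¬¬(X → Y))) → V))) → ¬(U ∨ (Z → (Z → X))) = True → True = True
((U → (V → ((X → ((U ∨ Z) → ¬¬(X → Y))) → V))) → ¬(U ∨ (Z → (Z → X)))) → Z = True → True = True
V ∨ (((U → (V → ((X → ((U ∨ Z) → ¬¬(X → Y))) → V))) → ¬(U ∨ (Z → (Z → X)))) → Z) = True ∨ True = True
Z → U = True → False = False
(V ∨ (((U → (V → ((X → ((U ∨ Z) → ¬¬(X → Y))) → V))) → ¬(U ∨ (Z → (Z → X)))) → Z)) → (Z → U) = True → False = False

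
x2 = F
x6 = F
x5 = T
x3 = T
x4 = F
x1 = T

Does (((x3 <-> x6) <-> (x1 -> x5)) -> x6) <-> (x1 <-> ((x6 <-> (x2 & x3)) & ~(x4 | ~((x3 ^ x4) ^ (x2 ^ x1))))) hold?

Substituting x2=F, x6=F, x5=T, x3=T, x4=F, x1=T:
x3 <-> x6 = T <-> F = F
x1 -> x5 = T -> T = T
(x3 <-> x6) <-> (x1 -> x5) = F <-> T = F
((x3 <-> x6) <-> (x1 -> x5)) -> x6 = F -> F = T
x2 & x3 = F & T = F
x6 <-> (x2 & x3) = F <-> F = T
x3 ^ x4 = T ^ F = T
x2 ^ x1 = F ^ T = T
(x3 ^ x4) ^ (x2 ^ x1) = T ^ T = F
~((x3 ^ x4) ^ (x2 ^ x1)) = ~F = T
x4 | ~((x3 ^ x4) ^ (x2 ^ x1)) = F | T = T
~(x4 | ~((x3 ^ x4) ^ (x2 ^ x1))) = ~T = F
(x6 <-> (x2 & x3)) & ~(x4 | ~((x3 ^ x4) ^ (x2 ^ x1))) = T & F = F
x1 <-> ((x6 <-> (x2 & x3)) & ~(x4 | ~((x3 ^ x4) ^ (x2 ^ x1)))) = T <-> F = F
(((x3 <-> x6) <-> (x1 -> x5)) -> x6) <-> (x1 <-> ((x6 <-> (x2 & x3)) & ~(x4 | ~((x3 ^ x4) ^ (x2 ^ x1))))) = T <-> F = F

F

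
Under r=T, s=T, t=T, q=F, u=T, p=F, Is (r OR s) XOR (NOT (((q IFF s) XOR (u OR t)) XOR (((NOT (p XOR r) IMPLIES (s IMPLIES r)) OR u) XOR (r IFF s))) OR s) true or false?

r OR s = T OR T = T
q IFF s = F IFF T = F
u OR t = T OR T = T
(q IFF s) XOR (u OR t) = F XOR T = T
p XOR r = F XOR T = T
NOT (p XOR r) = NOT T = F
s IMPLIES r = T IMPLIES T = T
NOT (p XOR r) IMPLIES (s IMPLIES r) = F IMPLIES T = T
(NOT (p XOR r) IMPLIES (s IMPLIES r)) OR u = T OR T = T
r IFF s = T IFF T = T
((NOT (p XOR r) IMPLIES (s IMPLIES r)) OR u) XOR (r IFF s) = T XOR T = F
((q IFF s) XOR (u OR t)) XOR (((NOT (p XOR r) IMPLIES (s IMPLIES r)) OR u) XOR (r IFF s)) = T XOR F = T
NOT (((q IFF s) XOR (u OR t)) XOR (((NOT (p XOR r) IMPLIES (s IMPLIES r)) OR u) XOR (r IFF s))) = NOT T = F
NOT (((q IFF s) XOR (u OR t)) XOR (((NOT (p XOR r) IMPLIES (s IMPLIES r)) OR u) XOR (r IFF s))) OR s = F OR T = T
(r OR s) XOR (NOT (((q IFF s) XOR (u OR t)) XOR (((NOT (p XOR r) IMPLIES (s IMPLIES r)) OR u) XOR (r IFF s))) OR s) = T XOR T = F

F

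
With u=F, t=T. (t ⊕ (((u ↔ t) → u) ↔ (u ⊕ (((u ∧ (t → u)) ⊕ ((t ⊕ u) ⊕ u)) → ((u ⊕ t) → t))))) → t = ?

u ↔ t = F ↔ T = F
(u ↔ t) → u = F → F = T
t → u = T → F = F
u ∧ (t → u) = F ∧ F = F
t ⊕ u = T ⊕ F = T
(t ⊕ u) ⊕ u = T ⊕ F = T
(u ∧ (t → u)) ⊕ ((t ⊕ u) ⊕ u) = F ⊕ T = T
u ⊕ t = F ⊕ T = T
(u ⊕ t) → t = T → T = T
((u ∧ (t → u)) ⊕ ((t ⊕ u) ⊕ u)) → ((u ⊕ t) → t) = T → T = T
u ⊕ (((u ∧ (t → u)) ⊕ ((t ⊕ u) ⊕ u)) → ((u ⊕ t) → t)) = F ⊕ T = T
((u ↔ t) → u) ↔ (u ⊕ (((u ∧ (t → u)) ⊕ ((t ⊕ u) ⊕ u)) → ((u ⊕ t) → t))) = T ↔ T = T
t ⊕ (((u ↔ t) → u) ↔ (u ⊕ (((u ∧ (t → u)) ⊕ ((t ⊕ u) ⊕ u)) → ((u ⊕ t) → t)))) = T ⊕ T = F
(t ⊕ (((u ↔ t) → u) ↔ (u ⊕ (((u ∧ (t → u)) ⊕ ((t ⊕ u) ⊕ u)) → ((u ⊕ t) → t))))) → t = F → T = T

T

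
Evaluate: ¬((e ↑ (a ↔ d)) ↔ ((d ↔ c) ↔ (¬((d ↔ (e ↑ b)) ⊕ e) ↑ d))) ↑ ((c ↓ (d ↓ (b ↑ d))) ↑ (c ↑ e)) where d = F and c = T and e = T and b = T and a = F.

T

Substituting d=F, c=T, e=T, b=T, a=F:
a ↔ d = F ↔ F = T
e ↑ (a ↔ d) = T ↑ T = F
d ↔ c = F ↔ T = F
e ↑ b = T ↑ T = F
d ↔ (e ↑ b) = F ↔ F = T
(d ↔ (e ↑ b)) ⊕ e = T ⊕ T = F
¬((d ↔ (e ↑ b)) ⊕ e) = ¬F = T
¬((d ↔ (e ↑ b)) ⊕ e) ↑ d = T ↑ F = T
(d ↔ c) ↔ (¬((d ↔ (e ↑ b)) ⊕ e) ↑ d) = F ↔ T = F
(e ↑ (a ↔ d)) ↔ ((d ↔ c) ↔ (¬((d ↔ (e ↑ b)) ⊕ e) ↑ d)) = F ↔ F = T
¬((e ↑ (a ↔ d)) ↔ ((d ↔ c) ↔ (¬((d ↔ (e ↑ b)) ⊕ e) ↑ d))) = ¬T = F
b ↑ d = T ↑ F = T
d ↓ (b ↑ d) = F ↓ T = F
c ↓ (d ↓ (b ↑ d)) = T ↓ F = F
c ↑ e = T ↑ T = F
(c ↓ (d ↓ (b ↑ d))) ↑ (c ↑ e) = F ↑ F = T
¬((e ↑ (a ↔ d)) ↔ ((d ↔ c) ↔ (¬((d ↔ (e ↑ b)) ⊕ e) ↑ d))) ↑ ((c ↓ (d ↓ (b ↑ d))) ↑ (c ↑ e)) = F ↑ T = T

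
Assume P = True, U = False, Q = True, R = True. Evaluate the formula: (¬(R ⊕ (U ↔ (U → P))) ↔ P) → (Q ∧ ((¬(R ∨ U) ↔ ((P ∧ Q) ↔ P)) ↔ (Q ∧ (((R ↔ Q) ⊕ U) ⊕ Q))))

True

U → P = False → True = True
U ↔ (U → P) = False ↔ True = False
R ⊕ (U ↔ (U → P)) = True ⊕ False = True
¬(R ⊕ (U ↔ (U → P))) = ¬True = False
¬(R ⊕ (U ↔ (U → P))) ↔ P = False ↔ True = False
R ∨ U = True ∨ False = True
¬(R ∨ U) = ¬True = False
P ∧ Q = True ∧ True = True
(P ∧ Q) ↔ P = True ↔ True = True
¬(R ∨ U) ↔ ((P ∧ Q) ↔ P) = False ↔ True = False
R ↔ Q = True ↔ True = True
(R ↔ Q) ⊕ U = True ⊕ False = True
((R ↔ Q) ⊕ U) ⊕ Q = True ⊕ True = False
Q ∧ (((R ↔ Q) ⊕ U) ⊕ Q) = True ∧ False = False
(¬(R ∨ U) ↔ ((P ∧ Q) ↔ P)) ↔ (Q ∧ (((R ↔ Q) ⊕ U) ⊕ Q)) = False ↔ False = True
Q ∧ ((¬(R ∨ U) ↔ ((P ∧ Q) ↔ P)) ↔ (Q ∧ (((R ↔ Q) ⊕ U) ⊕ Q))) = True ∧ True = True
(¬(R ⊕ (U ↔ (U → P))) ↔ P) → (Q ∧ ((¬(R ∨ U) ↔ ((P ∧ Q) ↔ P)) ↔ (Q ∧ (((R ↔ Q) ⊕ U) ⊕ Q)))) = False → True = True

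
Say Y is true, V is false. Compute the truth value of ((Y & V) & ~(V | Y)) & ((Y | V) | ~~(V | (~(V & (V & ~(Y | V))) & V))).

Substituting Y=True, V=False:
Y & V = True & False = False
V | Y = False | True = True
~(V | Y) = ~True = False
(Y & V) & ~(V | Y) = False & False = False
Y | V = True | False = True
Y | V = True | False = True
~(Y | V) = ~True = False
V & ~(Y | V) = False & False = False
V & (V & ~(Y | V)) = False & False = False
~(V & (V & ~(Y | V))) = ~False = True
~(V & (V & ~(Y | V))) & V = True & False = False
V | (~(V & (V & ~(Y | V))) & V) = False | False = False
~(V | (~(V & (V & ~(Y | V))) & V)) = ~False = True
~~(V | (~(V & (V & ~(Y | V))) & V)) = ~True = False
(Y | V) | ~~(V | (~(V & (V & ~(Y | V))) & V)) = True | False = True
((Y & V) & ~(V | Y)) & ((Y | V) | ~~(V | (~(V & (V & ~(Y | V))) & V))) = False & True = False

False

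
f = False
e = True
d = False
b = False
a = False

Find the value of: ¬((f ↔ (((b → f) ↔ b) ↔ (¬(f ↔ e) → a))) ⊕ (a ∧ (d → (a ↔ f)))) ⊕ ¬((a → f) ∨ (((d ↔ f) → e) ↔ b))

True

b → f = False → False = True
(b → f) ↔ b = True ↔ False = False
f ↔ e = False ↔ True = False
¬(f ↔ e) = ¬False = True
¬(f ↔ e) → a = True → False = False
((b → f) ↔ b) ↔ (¬(f ↔ e) → a) = False ↔ False = True
f ↔ (((b → f) ↔ b) ↔ (¬(f ↔ e) → a)) = False ↔ True = False
a ↔ f = False ↔ False = True
d → (a ↔ f) = False → True = True
a ∧ (d → (a ↔ f)) = False ∧ True = False
(f ↔ (((b → f) ↔ b) ↔ (¬(f ↔ e) → a))) ⊕ (a ∧ (d → (a ↔ f))) = False ⊕ False = False
¬((f ↔ (((b → f) ↔ b) ↔ (¬(f ↔ e) → a))) ⊕ (a ∧ (d → (a ↔ f)))) = ¬False = True
a → f = False → False = True
d ↔ f = False ↔ False = True
(d ↔ f) → e = True → True = True
((d ↔ f) → e) ↔ b = True ↔ False = False
(a → f) ∨ (((d ↔ f) → e) ↔ b) = True ∨ False = True
¬((a → f) ∨ (((d ↔ f) → e) ↔ b)) = ¬True = False
¬((f ↔ (((b → f) ↔ b) ↔ (¬(f ↔ e) → a))) ⊕ (a ∧ (d → (a ↔ f)))) ⊕ ¬((a → f) ∨ (((d ↔ f) → e) ↔ b)) = True ⊕ False = True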